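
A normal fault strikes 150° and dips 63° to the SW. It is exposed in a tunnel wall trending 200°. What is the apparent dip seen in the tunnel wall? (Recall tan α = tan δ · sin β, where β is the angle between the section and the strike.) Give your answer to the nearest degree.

56°

Angle between strike (150°) and section (200°): β = 50°.
tan α = tan 63° × sin 50° = 1.9626 × 0.7660 = 1.5034
apparent dip = arctan 1.5034 = 56.37°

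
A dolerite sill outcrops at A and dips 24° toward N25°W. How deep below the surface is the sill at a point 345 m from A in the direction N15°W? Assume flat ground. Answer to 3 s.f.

The hole lies 10° from the dip direction, so the down-dip offset is 345 × cos 10° = 339.76 m.
Depth = down-dip offset × tan(dip) = 339.76 × tan 24° = 339.76 × 0.4452
Depth = 151.27 m

151 m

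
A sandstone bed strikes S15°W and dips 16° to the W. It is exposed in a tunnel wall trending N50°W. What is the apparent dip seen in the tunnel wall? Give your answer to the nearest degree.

The strike is S15°W and the section trends N50°W; the acute angle between them is β = 65°.
tan α = tan 16° × sin 65° = 0.2867 × 0.9063 = 0.2599
α = arctan(0.2599) = 14.57°

15°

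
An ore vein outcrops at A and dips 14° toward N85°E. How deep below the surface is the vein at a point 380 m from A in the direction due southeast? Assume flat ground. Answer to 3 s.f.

The hole lies 50° from the dip direction, so the down-dip offset is 380 × cos 50° = 244.26 m.
Depth = down-dip offset × tan(dip) = 244.26 × tan 14° = 244.26 × 0.2493
Depth = 60.90 m

60.9 m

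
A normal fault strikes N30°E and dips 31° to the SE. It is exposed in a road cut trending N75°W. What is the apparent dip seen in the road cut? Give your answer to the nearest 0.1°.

30.1°

The strike is N30°E and the section trends N75°W; the acute angle between them is β = 75°.
tan(apparent dip) = tan 31° · sin 75° = 0.5804
apparent dip = arctan 0.5804 = 30.13°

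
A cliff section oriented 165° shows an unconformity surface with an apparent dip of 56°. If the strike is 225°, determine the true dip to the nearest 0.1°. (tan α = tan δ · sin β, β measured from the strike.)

59.7°

β = acute angle between strike 225° and section 165° = 60°.
tan(true dip) = tan 56° / sin 60° = 1.7119
true dip = arctan 1.7119 = 59.71°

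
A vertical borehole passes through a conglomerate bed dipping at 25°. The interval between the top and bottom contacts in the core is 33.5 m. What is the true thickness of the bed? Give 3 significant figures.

True thickness t = h · cos(dip) = 33.5 × cos 25°
t = 33.5 × 0.9063 = 30.361 m

30.4 m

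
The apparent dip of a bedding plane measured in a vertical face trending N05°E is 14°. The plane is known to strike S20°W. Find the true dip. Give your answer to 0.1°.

The section is 15° from the strike.
tan(true dip) = tan 14° / sin 15° = 0.9633
true dip = arctan 0.9633 = 43.93°

43.9°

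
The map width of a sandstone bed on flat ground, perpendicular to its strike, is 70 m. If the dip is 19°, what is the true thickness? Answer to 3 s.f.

True thickness t = w · sin(dip) = 70 × sin 19°
t = 70 × 0.3256 = 22.790 m

22.8 m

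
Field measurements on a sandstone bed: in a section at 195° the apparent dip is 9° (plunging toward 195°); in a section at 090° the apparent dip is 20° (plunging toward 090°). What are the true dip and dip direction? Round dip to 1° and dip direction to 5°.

true dip 24°, dip direction 125°

Represent each trace as a vector plunging at its apparent dip toward its trend (east-north-up frame): v₁ = (-0.256, -0.954, -0.156), v₂ = (0.940, 0.000, -0.342).
The plane normal is n = v₁ × v₂ ∝ (0.326, -0.234, 0.896).
Dip δ = arctan(|n_h|/n_z) = arctan(0.402/0.896) = 24.1°.
Dip direction = azimuth of (n_x, n_y) = atan2(0.326, -0.234) = 126°.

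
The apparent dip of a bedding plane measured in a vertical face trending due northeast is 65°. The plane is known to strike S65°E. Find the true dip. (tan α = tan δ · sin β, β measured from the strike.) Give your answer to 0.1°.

66.3°

The section is 70° from the strike.
tan(true dip) = tan 65° / sin 70° = 2.2821
δ = arctan(2.2821) = 66.34°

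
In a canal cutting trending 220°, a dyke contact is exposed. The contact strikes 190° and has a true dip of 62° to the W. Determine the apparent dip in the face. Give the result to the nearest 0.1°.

The section lies 30° from the strike.
tan α = tan 62° × sin 30° = 1.8807 × 0.5000 = 0.9404
apparent dip = arctan 0.9404 = 43.24°

43.2°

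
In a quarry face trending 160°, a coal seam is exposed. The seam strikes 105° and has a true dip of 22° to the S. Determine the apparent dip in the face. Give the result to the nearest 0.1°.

The section lies 55° from the strike.
tan(apparent dip) = tan 22° · sin 55° = 0.3310
apparent dip = arctan 0.3310 = 18.31°

18.3°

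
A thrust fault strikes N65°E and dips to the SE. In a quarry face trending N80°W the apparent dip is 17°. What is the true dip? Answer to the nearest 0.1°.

28.1°

The section is 35° from the strike.
tan δ = tan α / sin β = tan 17° / sin 35° = 0.3057 / 0.5736 = 0.5330
δ = arctan(0.5330) = 28.06°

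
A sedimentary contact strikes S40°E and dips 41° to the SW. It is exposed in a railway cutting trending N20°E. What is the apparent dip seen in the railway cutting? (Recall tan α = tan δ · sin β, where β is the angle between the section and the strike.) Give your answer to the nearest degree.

The strike is S40°E and the section trends N20°E; the acute angle between them is β = 60°.
tan(apparent dip) = tan 41° · sin 60° = 0.7528
apparent dip = arctan 0.7528 = 36.97°

37°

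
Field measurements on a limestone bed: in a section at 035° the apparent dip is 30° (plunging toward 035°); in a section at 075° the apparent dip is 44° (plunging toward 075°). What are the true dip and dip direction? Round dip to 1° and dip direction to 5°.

true dip 45°, dip direction 090°

Represent each trace as a vector plunging at its apparent dip toward its trend (east-north-up frame): v₁ = (0.497, 0.709, -0.500), v₂ = (0.695, 0.186, -0.695).
The plane normal is n = v₁ × v₂ ∝ (0.400, 0.002, 0.400).
tan δ = √(n_x²+n_y²)/n_z = 0.400/0.400, so δ = 44.9°.
Dip direction = azimuth of (n_x, n_y) = atan2(0.400, 0.002) = 90°.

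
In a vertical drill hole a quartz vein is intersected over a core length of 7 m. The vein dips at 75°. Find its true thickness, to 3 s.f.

1.81 m

True thickness t = h · cos(dip) = 7 × cos 75°
t = 7 × 0.2588 = 1.812 m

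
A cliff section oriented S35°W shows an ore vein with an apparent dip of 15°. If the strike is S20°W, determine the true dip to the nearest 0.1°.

46.0°

β = acute angle between strike S20°W and section S35°W = 15°.
tan δ = tan α / sin β = tan 15° / sin 15° = 0.2679 / 0.2588 = 1.0353
true dip = arctan 1.0353 = 45.99°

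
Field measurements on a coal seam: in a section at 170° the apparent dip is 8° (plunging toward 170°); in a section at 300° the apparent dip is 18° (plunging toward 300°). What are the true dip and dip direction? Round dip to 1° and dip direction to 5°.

true dip 29°, dip direction 245°

The two traces are lines in the plane: v₁ = (sin 170°·cos 8°, cos 170°·cos 8°, −sin 8°), v₂ = (sin 300°·cos 18°, cos 300°·cos 18°, −sin 18°).
The plane normal is n = v₁ × v₂ ∝ (-0.368, -0.168, 0.721).
tan δ = √(n_x²+n_y²)/n_z = 0.404/0.721, so δ = 29.2°.
Dip direction = atan2(-0.368, -0.168) = 245° (azimuth of n's horizontal projection).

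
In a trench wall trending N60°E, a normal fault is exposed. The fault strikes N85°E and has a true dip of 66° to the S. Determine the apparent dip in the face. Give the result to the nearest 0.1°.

The strike is N85°E and the section trends N60°E; the acute angle between them is β = 25°.
tan(apparent dip) = tan 66° · sin 25° = 0.9492
α = arctan(0.9492) = 43.51°

43.5°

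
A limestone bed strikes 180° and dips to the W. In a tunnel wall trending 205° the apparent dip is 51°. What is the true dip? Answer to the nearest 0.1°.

71.1°

The section is 25° from the strike.
tan δ = tan α / sin β = tan 51° / sin 25° = 1.2349 / 0.4226 = 2.9220
δ = arctan(2.9220) = 71.11°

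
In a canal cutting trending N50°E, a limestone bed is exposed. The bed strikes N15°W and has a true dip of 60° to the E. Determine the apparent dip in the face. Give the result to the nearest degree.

58°

The strike is N15°W and the section trends N50°E; the acute angle between them is β = 65°.
tan(apparent dip) = tan 60° · sin 65° = 1.5698
α = arctan(1.5698) = 57.50°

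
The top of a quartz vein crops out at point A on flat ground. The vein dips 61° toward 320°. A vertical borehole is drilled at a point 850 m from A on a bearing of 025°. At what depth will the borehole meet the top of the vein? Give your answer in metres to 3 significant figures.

The hole lies 65° from the dip direction, so the down-dip offset is 850 × cos 65° = 359.23 m.
Depth = down-dip offset × tan(dip) = 359.23 × tan 61° = 359.23 × 1.8040
Depth = 648.06 m

648 m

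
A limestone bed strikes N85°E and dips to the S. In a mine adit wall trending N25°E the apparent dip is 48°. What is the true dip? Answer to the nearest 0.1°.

β = acute angle between strike N85°E and section N25°E = 60°.
tan(true dip) = tan 48° / sin 60° = 1.2824
δ = arctan(1.2824) = 52.05°

52.1°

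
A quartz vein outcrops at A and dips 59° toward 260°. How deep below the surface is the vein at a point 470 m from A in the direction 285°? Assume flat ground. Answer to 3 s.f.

The hole lies 25° from the dip direction, so the down-dip offset is 470 × cos 25° = 425.96 m.
Depth = down-dip offset × tan(dip) = 425.96 × tan 59° = 425.96 × 1.6643
Depth = 708.92 m

709 m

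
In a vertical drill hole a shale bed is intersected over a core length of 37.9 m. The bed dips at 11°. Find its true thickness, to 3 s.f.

37.2 m

True thickness t = h · cos(dip) = 37.9 × cos 11°
t = 37.9 × 0.9816 = 37.204 m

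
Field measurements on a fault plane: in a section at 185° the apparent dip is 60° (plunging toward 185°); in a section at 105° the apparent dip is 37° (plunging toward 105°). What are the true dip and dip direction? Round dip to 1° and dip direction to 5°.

true dip 61°, dip direction 170°

Each apparent-dip line lies in the plane. As unit vectors (x east, y north, z up), v₁ plunges 60°→185° and v₂ plunges 37°→105°.
Cross product v₁ × v₂ gives the pole to the plane: n ∝ (0.121, -0.694, 0.393).
Dip δ = arctan(|n_h|/n_z) = arctan(0.705/0.393) = 60.8°.
Dip direction = azimuth of (n_x, n_y) = atan2(0.121, -0.694) = 170°.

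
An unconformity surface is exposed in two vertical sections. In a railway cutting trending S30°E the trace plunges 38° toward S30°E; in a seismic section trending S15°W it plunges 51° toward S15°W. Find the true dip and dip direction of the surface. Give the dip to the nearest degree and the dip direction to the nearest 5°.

true dip 51°, dip direction 200°

Represent each trace as a vector plunging at its apparent dip toward its trend (east-north-up frame): v₁ = (0.394, -0.682, -0.616), v₂ = (-0.163, -0.608, -0.777).
The plane normal is n = v₁ × v₂ ∝ (-0.156, -0.406, 0.351).
Dip δ = arctan(|n_h|/n_z) = arctan(0.435/0.351) = 51.2°.
Dip direction = azimuth of (n_x, n_y) = atan2(-0.156, -0.406) = 201°.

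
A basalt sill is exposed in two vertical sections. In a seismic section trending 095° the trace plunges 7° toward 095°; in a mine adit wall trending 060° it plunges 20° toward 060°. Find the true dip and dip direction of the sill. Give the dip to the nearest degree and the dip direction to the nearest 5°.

Each apparent-dip line lies in the plane. As unit vectors (x east, y north, z up), v₁ plunges 7°→095° and v₂ plunges 20°→060°.
n = v₁ × v₂ = (0.087, 0.239, 0.535) (taken with n_z > 0).
Dip δ = arctan(|n_h|/n_z) = arctan(0.254/0.535) = 25.4°.
Dip direction = atan2(0.087, 0.239) = 20° (azimuth of n's horizontal projection).

true dip 25°, dip direction 020°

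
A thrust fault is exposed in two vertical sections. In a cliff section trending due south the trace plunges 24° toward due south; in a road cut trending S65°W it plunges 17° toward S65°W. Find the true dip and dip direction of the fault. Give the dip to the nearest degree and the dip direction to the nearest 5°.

The two traces are lines in the plane: v₁ = (sin 180°·cos 24°, cos 180°·cos 24°, −sin 24°), v₂ = (sin 245°·cos 17°, cos 245°·cos 17°, −sin 17°).
Cross product v₁ × v₂ gives the pole to the plane: n ∝ (-0.103, -0.353, 0.792).
True dip = arccos(n_z / |n|) = arccos(0.9072) = 24.9°.
The horizontal component of n points toward azimuth atan2(n_x, n_y) = 196°, the dip direction.

true dip 25°, dip direction 195°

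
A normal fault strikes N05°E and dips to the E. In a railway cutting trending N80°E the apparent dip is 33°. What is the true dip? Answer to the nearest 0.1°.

The section is 75° from the strike.
tan δ = tan α / sin β = tan 33° / sin 75° = 0.6494 / 0.9659 = 0.6723
true dip = arctan 0.6723 = 33.91°

33.9°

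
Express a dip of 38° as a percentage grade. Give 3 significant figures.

78.1%

grade % = 100 × tan 38° = 100 × 0.7813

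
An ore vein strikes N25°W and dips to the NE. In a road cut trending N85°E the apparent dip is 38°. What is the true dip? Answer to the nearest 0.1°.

39.7°

The section is 70° from the strike.
tan(true dip) = tan 38° / sin 70° = 0.8314
true dip = arctan 0.8314 = 39.74°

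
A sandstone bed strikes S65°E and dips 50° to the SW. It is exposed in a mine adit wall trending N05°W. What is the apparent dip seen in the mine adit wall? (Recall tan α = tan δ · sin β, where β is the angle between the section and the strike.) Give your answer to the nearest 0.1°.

The strike is S65°E and the section trends N05°W; the acute angle between them is β = 60°.
tan(apparent dip) = tan 50° · sin 60° = 1.0321
α = arctan(1.0321) = 45.90°

45.9°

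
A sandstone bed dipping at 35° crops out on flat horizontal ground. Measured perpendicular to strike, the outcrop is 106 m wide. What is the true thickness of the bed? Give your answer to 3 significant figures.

True thickness t = w · sin(dip) = 106 × sin 35°
t = 106 × 0.5736 = 60.799 m

60.8 m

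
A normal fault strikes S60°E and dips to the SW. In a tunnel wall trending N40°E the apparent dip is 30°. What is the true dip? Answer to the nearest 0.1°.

30.4°

β = acute angle between strike S60°E and section N40°E = 80°.
tan(true dip) = tan 30° / sin 80° = 0.5863
δ = arctan(0.5863) = 30.38°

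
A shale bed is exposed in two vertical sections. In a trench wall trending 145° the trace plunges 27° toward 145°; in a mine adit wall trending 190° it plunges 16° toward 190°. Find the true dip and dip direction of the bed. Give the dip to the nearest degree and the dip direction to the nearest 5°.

The two traces are lines in the plane: v₁ = (sin 145°·cos 27°, cos 145°·cos 27°, −sin 27°), v₂ = (sin 190°·cos 16°, cos 190°·cos 16°, −sin 16°).
The plane normal is n = v₁ × v₂ ∝ (0.229, -0.217, 0.606).
True dip = arccos(n_z / |n|) = arccos(0.8872) = 27.5°.
Dip direction = azimuth of (n_x, n_y) = atan2(0.229, -0.217) = 133°.

true dip 27°, dip direction 135°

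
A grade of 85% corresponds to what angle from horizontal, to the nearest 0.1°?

tan θ = 85/100 = 0.8500
θ = arctan(0.8500) = 40.36°

40.4°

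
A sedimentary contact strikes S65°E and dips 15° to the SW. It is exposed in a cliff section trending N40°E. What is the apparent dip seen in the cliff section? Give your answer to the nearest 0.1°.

The strike is S65°E and the section trends N40°E; the acute angle between them is β = 75°.
tan(apparent dip) = tan 15° · sin 75° = 0.2588
apparent dip = arctan 0.2588 = 14.51°

14.5°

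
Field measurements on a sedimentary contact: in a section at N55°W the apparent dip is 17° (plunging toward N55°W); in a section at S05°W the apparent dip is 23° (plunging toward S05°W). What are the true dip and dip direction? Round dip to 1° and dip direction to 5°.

Represent each trace as a vector plunging at its apparent dip toward its trend (east-north-up frame): v₁ = (-0.783, 0.549, -0.292), v₂ = (-0.080, -0.917, -0.391).
n = v₁ × v₂ = (-0.482, -0.283, 0.762) (taken with n_z > 0).
tan δ = √(n_x²+n_y²)/n_z = 0.559/0.762, so δ = 36.3°.
Dip direction = atan2(-0.482, -0.283) = 240° (azimuth of n's horizontal projection).

true dip 36°, dip direction 240°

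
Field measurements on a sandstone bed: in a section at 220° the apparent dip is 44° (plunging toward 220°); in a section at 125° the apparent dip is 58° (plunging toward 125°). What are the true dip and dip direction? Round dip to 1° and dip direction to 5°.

true dip 63°, dip direction 160°

Represent each trace as a vector plunging at its apparent dip toward its trend (east-north-up frame): v₁ = (-0.462, -0.551, -0.695), v₂ = (0.434, -0.304, -0.848).
n = v₁ × v₂ = (0.256, -0.694, 0.380) (taken with n_z > 0).
True dip = arccos(n_z / |n|) = arccos(0.4568) = 62.8°.
The horizontal component of n points toward azimuth atan2(n_x, n_y) = 160°, the dip direction.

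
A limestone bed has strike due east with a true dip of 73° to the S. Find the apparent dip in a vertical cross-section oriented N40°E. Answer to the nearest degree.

The strike is due east and the section trends N40°E; the acute angle between them is β = 50°.
tan α = tan 73° × sin 50° = 3.2709 × 0.7660 = 2.5056
α = arctan(2.5056) = 68.24°

68°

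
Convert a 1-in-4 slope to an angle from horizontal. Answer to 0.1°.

tan θ = 1/4 = 0.2500
θ = arctan(0.2500) = 14.04°

14.0°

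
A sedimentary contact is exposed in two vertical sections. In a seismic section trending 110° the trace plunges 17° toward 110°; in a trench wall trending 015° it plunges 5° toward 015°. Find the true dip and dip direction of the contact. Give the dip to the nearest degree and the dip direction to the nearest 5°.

Represent each trace as a vector plunging at its apparent dip toward its trend (east-north-up frame): v₁ = (0.899, -0.327, -0.292), v₂ = (0.258, 0.962, -0.087).
n = v₁ × v₂ = (0.310, 0.003, 0.949) (taken with n_z > 0).
True dip = arccos(n_z / |n|) = arccos(0.9506) = 18.1°.
The horizontal component of n points toward azimuth atan2(n_x, n_y) = 89°, the dip direction.

true dip 18°, dip direction 090°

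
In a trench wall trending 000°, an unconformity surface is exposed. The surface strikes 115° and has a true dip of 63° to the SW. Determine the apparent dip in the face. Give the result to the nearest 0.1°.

Angle between strike (115°) and section (000°): β = 65°.
tan α = tan 63° × sin 65° = 1.9626 × 0.9063 = 1.7787
α = arctan(1.7787) = 60.66°

60.7°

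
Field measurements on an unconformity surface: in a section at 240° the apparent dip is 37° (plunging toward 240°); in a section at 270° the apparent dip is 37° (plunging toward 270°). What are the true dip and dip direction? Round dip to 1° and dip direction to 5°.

The two traces are lines in the plane: v₁ = (sin 240°·cos 37°, cos 240°·cos 37°, −sin 37°), v₂ = (sin 270°·cos 37°, cos 270°·cos 37°, −sin 37°).
Cross product v₁ × v₂ gives the pole to the plane: n ∝ (-0.240, -0.064, 0.319).
tan δ = √(n_x²+n_y²)/n_z = 0.249/0.319, so δ = 38.0°.
Dip direction = atan2(-0.240, -0.064) = 255° (azimuth of n's horizontal projection).

true dip 38°, dip direction 255°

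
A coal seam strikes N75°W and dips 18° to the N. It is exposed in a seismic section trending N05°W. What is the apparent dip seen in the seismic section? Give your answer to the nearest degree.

17°

The section lies 70° from the strike.
tan(apparent dip) = tan 18° · sin 70° = 0.3053
apparent dip = arctan 0.3053 = 16.98°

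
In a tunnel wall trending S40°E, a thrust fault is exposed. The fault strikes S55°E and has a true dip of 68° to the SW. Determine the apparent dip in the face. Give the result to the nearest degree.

The section lies 15° from the strike.
tan(apparent dip) = tan 68° · sin 15° = 0.6406
apparent dip = arctan 0.6406 = 32.64°

33°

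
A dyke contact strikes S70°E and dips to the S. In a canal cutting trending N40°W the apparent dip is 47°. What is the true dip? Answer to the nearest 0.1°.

65.0°

The section is 30° from the strike.
tan(true dip) = tan 47° / sin 30° = 2.1447
true dip = arctan 2.1447 = 65.00°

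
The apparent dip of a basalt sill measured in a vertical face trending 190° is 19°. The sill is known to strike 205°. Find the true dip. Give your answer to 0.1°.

β = acute angle between strike 205° and section 190° = 15°.
tan δ = tan α / sin β = tan 19° / sin 15° = 0.3443 / 0.2588 = 1.3304
true dip = arctan 1.3304 = 53.07°

53.1°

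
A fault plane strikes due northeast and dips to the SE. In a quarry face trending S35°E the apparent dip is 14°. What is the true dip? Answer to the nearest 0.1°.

β = acute angle between strike due northeast and section S35°E = 80°.
tan δ = tan α / sin β = tan 14° / sin 80° = 0.2493 / 0.9848 = 0.2532
δ = arctan(0.2532) = 14.21°

14.2°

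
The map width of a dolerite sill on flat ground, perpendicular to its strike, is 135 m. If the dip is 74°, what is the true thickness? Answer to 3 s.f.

True thickness t = w · sin(dip) = 135 × sin 74°
t = 135 × 0.9613 = 129.770 m

130 m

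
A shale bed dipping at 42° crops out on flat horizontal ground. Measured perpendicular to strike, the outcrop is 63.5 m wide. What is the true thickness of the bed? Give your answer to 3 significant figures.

True thickness t = w · sin(dip) = 63.5 × sin 42°
t = 63.5 × 0.6691 = 42.490 m

42.5 m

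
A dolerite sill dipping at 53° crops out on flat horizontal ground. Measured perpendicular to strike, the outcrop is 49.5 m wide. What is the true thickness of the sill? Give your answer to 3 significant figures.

39.5 m

True thickness t = w · sin(dip) = 49.5 × sin 53°
t = 49.5 × 0.7986 = 39.532 m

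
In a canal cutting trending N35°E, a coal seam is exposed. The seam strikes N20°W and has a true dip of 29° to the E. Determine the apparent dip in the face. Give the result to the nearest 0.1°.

Angle between strike (N20°W) and section (N35°E): β = 55°.
tan(apparent dip) = tan 29° · sin 55° = 0.4541
α = arctan(0.4541) = 24.42°

24.4°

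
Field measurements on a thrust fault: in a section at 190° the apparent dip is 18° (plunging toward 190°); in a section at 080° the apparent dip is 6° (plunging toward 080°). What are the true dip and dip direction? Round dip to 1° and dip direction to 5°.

true dip 22°, dip direction 155°

The two traces are lines in the plane: v₁ = (sin 190°·cos 18°, cos 190°·cos 18°, −sin 18°), v₂ = (sin 80°·cos 6°, cos 80°·cos 6°, −sin 6°).
The plane normal is n = v₁ × v₂ ∝ (0.151, -0.320, 0.889).
tan δ = √(n_x²+n_y²)/n_z = 0.354/0.889, so δ = 21.7°.
The horizontal component of n points toward azimuth atan2(n_x, n_y) = 155°, the dip direction.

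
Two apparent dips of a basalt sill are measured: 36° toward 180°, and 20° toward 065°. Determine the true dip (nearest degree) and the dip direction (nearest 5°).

Each apparent-dip line lies in the plane. As unit vectors (x east, y north, z up), v₁ plunges 36°→180° and v₂ plunges 20°→065°.
Cross product v₁ × v₂ gives the pole to the plane: n ∝ (0.510, -0.501, 0.689).
Dip δ = arctan(|n_h|/n_z) = arctan(0.715/0.689) = 46.0°.
Dip direction = azimuth of (n_x, n_y) = atan2(0.510, -0.501) = 134°.

true dip 46°, dip direction 135°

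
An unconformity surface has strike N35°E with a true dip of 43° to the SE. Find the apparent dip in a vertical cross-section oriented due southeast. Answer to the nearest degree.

43°

The strike is N35°E and the section trends due southeast; the acute angle between them is β = 80°.
tan α = tan 43° × sin 80° = 0.9325 × 0.9848 = 0.9183
α = arctan(0.9183) = 42.56°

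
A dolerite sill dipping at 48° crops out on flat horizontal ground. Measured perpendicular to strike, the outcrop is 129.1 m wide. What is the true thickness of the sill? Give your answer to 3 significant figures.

True thickness t = w · sin(dip) = 129.1 × sin 48°
t = 129.1 × 0.7431 = 95.940 m

95.9 m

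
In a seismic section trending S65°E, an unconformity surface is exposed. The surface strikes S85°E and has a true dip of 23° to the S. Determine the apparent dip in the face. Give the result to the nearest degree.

Angle between strike (S85°E) and section (S65°E): β = 20°.
tan(apparent dip) = tan 23° · sin 20° = 0.1452
apparent dip = arctan 0.1452 = 8.26°

8°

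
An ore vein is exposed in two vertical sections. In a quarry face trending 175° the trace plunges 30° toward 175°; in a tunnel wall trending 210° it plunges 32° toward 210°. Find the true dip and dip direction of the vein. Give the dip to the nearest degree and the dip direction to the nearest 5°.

The two traces are lines in the plane: v₁ = (sin 175°·cos 30°, cos 175°·cos 30°, −sin 30°), v₂ = (sin 210°·cos 32°, cos 210°·cos 32°, −sin 32°).
Cross product v₁ × v₂ gives the pole to the plane: n ∝ (-0.090, -0.252, 0.421).
Dip δ = arctan(|n_h|/n_z) = arctan(0.268/0.421) = 32.4°.
The horizontal component of n points toward azimuth atan2(n_x, n_y) = 200°, the dip direction.

true dip 32°, dip direction 200°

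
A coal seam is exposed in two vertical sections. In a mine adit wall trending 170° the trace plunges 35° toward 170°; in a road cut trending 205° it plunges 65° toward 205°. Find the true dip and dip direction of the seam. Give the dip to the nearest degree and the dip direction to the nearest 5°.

The two traces are lines in the plane: v₁ = (sin 170°·cos 35°, cos 170°·cos 35°, −sin 35°), v₂ = (sin 205°·cos 65°, cos 205°·cos 65°, −sin 65°).
Cross product v₁ × v₂ gives the pole to the plane: n ∝ (-0.511, -0.231, 0.199).
True dip = arccos(n_z / |n|) = arccos(0.3335) = 70.5°.
Dip direction = azimuth of (n_x, n_y) = atan2(-0.511, -0.231) = 246°.

true dip 71°, dip direction 245°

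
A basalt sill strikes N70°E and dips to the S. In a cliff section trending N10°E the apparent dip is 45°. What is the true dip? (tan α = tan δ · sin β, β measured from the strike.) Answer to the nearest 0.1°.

49.1°

The section is 60° from the strike.
tan(true dip) = tan 45° / sin 60° = 1.1547
δ = arctan(1.1547) = 49.11°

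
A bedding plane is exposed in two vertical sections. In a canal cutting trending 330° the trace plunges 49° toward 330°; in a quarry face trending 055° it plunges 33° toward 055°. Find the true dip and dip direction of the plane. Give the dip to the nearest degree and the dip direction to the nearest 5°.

Represent each trace as a vector plunging at its apparent dip toward its trend (east-north-up frame): v₁ = (-0.328, 0.568, -0.755), v₂ = (0.687, 0.481, -0.545).
n = v₁ × v₂ = (-0.054, 0.697, 0.548) (taken with n_z > 0).
Dip δ = arctan(|n_h|/n_z) = arctan(0.699/0.548) = 51.9°.
Dip direction = azimuth of (n_x, n_y) = atan2(-0.054, 0.697) = 356°.

true dip 52°, dip direction 355°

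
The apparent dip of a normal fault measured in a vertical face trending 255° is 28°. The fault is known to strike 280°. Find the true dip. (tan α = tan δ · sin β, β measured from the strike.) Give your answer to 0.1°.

51.5°

The section is 25° from the strike.
tan(true dip) = tan 28° / sin 25° = 1.2581
true dip = arctan 1.2581 = 51.52°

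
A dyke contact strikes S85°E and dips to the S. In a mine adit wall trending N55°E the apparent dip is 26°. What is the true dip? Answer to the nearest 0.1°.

β = acute angle between strike S85°E and section N55°E = 40°.
tan(true dip) = tan 26° / sin 40° = 0.7588
δ = arctan(0.7588) = 37.19°

37.2°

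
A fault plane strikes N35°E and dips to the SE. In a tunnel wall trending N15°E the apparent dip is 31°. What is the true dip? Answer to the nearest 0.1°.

60.4°

β = acute angle between strike N35°E and section N15°E = 20°.
tan δ = tan α / sin β = tan 31° / sin 20° = 0.6009 / 0.3420 = 1.7568
true dip = arctan 1.7568 = 60.35°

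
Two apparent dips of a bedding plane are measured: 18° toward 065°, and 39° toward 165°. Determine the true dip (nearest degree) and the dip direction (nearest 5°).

Represent each trace as a vector plunging at its apparent dip toward its trend (east-north-up frame): v₁ = (0.862, 0.402, -0.309), v₂ = (0.201, -0.751, -0.629).
n = v₁ × v₂ = (0.485, -0.480, 0.728) (taken with n_z > 0).
Dip δ = arctan(|n_h|/n_z) = arctan(0.683/0.728) = 43.2°.
Dip direction = atan2(0.485, -0.480) = 135° (azimuth of n's horizontal projection).

true dip 43°, dip direction 135°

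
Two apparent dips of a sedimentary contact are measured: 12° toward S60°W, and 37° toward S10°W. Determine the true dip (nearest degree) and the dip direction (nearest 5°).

Each apparent-dip line lies in the plane. As unit vectors (x east, y north, z up), v₁ plunges 12°→S60°W and v₂ plunges 37°→S10°W.
n = v₁ × v₂ = (0.131, -0.481, 0.598) (taken with n_z > 0).
Dip δ = arctan(|n_h|/n_z) = arctan(0.498/0.598) = 39.8°.
The horizontal component of n points toward azimuth atan2(n_x, n_y) = 165°, the dip direction.

true dip 40°, dip direction 165°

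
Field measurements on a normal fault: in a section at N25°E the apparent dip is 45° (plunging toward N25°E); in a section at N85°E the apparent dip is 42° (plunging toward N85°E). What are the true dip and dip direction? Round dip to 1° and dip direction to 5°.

true dip 48°, dip direction 050°

Represent each trace as a vector plunging at its apparent dip toward its trend (east-north-up frame): v₁ = (0.299, 0.641, -0.707), v₂ = (0.740, 0.065, -0.669).
The plane normal is n = v₁ × v₂ ∝ (0.383, 0.324, 0.455).
Dip δ = arctan(|n_h|/n_z) = arctan(0.501/0.455) = 47.8°.
Dip direction = atan2(0.383, 0.324) = 50° (azimuth of n's horizontal projection).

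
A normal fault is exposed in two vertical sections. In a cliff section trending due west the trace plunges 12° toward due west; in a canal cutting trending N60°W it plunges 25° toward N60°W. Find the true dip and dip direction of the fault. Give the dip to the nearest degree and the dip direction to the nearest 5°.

Each apparent-dip line lies in the plane. As unit vectors (x east, y north, z up), v₁ plunges 12°→due west and v₂ plunges 25°→N60°W.
Cross product v₁ × v₂ gives the pole to the plane: n ∝ (-0.094, 0.250, 0.443).
Dip δ = arctan(|n_h|/n_z) = arctan(0.267/0.443) = 31.1°.
The horizontal component of n points toward azimuth atan2(n_x, n_y) = 339°, the dip direction.

true dip 31°, dip direction 340°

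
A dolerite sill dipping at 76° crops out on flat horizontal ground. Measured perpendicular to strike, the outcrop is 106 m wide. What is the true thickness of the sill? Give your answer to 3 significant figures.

103 m

True thickness t = w · sin(dip) = 106 × sin 76°
t = 106 × 0.9703 = 102.851 m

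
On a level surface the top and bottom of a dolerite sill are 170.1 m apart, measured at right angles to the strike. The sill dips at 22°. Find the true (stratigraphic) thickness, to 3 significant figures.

63.7 m

True thickness t = w · sin(dip) = 170.1 × sin 22°
t = 170.1 × 0.3746 = 63.721 m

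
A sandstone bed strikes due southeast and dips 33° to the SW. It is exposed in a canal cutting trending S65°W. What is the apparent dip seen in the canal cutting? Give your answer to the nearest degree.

The strike is due southeast and the section trends S65°W; the acute angle between them is β = 70°.
tan(apparent dip) = tan 33° · sin 70° = 0.6102
apparent dip = arctan 0.6102 = 31.39°

31°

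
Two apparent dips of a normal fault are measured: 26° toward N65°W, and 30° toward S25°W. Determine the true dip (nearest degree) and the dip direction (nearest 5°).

true dip 37°, dip direction 245°

The two traces are lines in the plane: v₁ = (sin 295°·cos 26°, cos 295°·cos 26°, −sin 26°), v₂ = (sin 205°·cos 30°, cos 205°·cos 30°, −sin 30°).
The plane normal is n = v₁ × v₂ ∝ (-0.534, -0.247, 0.778).
tan δ = √(n_x²+n_y²)/n_z = 0.588/0.778, so δ = 37.1°.
Dip direction = azimuth of (n_x, n_y) = atan2(-0.534, -0.247) = 245°.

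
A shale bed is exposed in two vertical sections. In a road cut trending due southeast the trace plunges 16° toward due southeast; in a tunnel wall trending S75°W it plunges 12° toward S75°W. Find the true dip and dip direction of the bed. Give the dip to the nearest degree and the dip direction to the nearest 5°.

Each apparent-dip line lies in the plane. As unit vectors (x east, y north, z up), v₁ plunges 16°→due southeast and v₂ plunges 12°→S75°W.
n = v₁ × v₂ = (-0.072, -0.402, 0.814) (taken with n_z > 0).
tan δ = √(n_x²+n_y²)/n_z = 0.408/0.814, so δ = 26.6°.
The horizontal component of n points toward azimuth atan2(n_x, n_y) = 190°, the dip direction.

true dip 27°, dip direction 190°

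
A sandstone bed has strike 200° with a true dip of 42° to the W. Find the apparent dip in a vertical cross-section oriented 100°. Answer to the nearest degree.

42°

The section lies 80° from the strike.
tan(apparent dip) = tan 42° · sin 80° = 0.8867
apparent dip = arctan 0.8867 = 41.56°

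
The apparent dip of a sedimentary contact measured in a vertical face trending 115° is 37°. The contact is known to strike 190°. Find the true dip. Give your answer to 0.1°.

β = acute angle between strike 190° and section 115° = 75°.
tan δ = tan α / sin β = tan 37° / sin 75° = 0.7536 / 0.9659 = 0.7801
true dip = arctan 0.7801 = 37.96°

38.0°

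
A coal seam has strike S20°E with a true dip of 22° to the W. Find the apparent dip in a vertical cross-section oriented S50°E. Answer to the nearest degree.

11°

The strike is S20°E and the section trends S50°E; the acute angle between them is β = 30°.
tan α = tan 22° × sin 30° = 0.4040 × 0.5000 = 0.2020
apparent dip = arctan 0.2020 = 11.42°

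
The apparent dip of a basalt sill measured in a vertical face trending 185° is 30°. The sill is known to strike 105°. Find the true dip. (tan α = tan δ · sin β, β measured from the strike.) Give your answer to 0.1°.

30.4°

The section is 80° from the strike.
tan δ = tan α / sin β = tan 30° / sin 80° = 0.5774 / 0.9848 = 0.5863
true dip = arctan 0.5863 = 30.38°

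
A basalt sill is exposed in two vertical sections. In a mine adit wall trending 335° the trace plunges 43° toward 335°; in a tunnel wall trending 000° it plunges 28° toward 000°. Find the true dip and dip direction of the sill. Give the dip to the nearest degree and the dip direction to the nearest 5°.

Each apparent-dip line lies in the plane. As unit vectors (x east, y north, z up), v₁ plunges 43°→335° and v₂ plunges 28°→000°.
n = v₁ × v₂ = (-0.291, 0.145, 0.273) (taken with n_z > 0).
Dip δ = arctan(|n_h|/n_z) = arctan(0.325/0.273) = 50.0°.
Dip direction = atan2(-0.291, 0.145) = 297° (azimuth of n's horizontal projection).

true dip 50°, dip direction 295°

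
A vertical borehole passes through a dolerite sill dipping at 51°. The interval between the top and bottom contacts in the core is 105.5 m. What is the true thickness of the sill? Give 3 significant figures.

True thickness t = h · cos(dip) = 105.5 × cos 51°
t = 105.5 × 0.6293 = 66.393 m

66.4 m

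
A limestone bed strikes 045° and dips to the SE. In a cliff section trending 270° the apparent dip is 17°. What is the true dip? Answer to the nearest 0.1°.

23.4°

β = acute angle between strike 045° and section 270° = 45°.
tan δ = tan α / sin β = tan 17° / sin 45° = 0.3057 / 0.7071 = 0.4324
δ = arctan(0.4324) = 23.38°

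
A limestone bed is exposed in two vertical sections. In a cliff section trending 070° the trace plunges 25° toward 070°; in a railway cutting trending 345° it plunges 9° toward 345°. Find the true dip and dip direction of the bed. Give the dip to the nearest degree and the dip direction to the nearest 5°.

true dip 26°, dip direction 055°

Represent each trace as a vector plunging at its apparent dip toward its trend (east-north-up frame): v₁ = (0.852, 0.310, -0.423), v₂ = (-0.256, 0.954, -0.156).
n = v₁ × v₂ = (0.355, 0.241, 0.892) (taken with n_z > 0).
tan δ = √(n_x²+n_y²)/n_z = 0.429/0.892, so δ = 25.7°.
Dip direction = azimuth of (n_x, n_y) = atan2(0.355, 0.241) = 56°.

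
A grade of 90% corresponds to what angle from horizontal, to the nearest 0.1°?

42.0°

tan θ = 90/100 = 0.9000
θ = arctan(0.9000) = 41.99°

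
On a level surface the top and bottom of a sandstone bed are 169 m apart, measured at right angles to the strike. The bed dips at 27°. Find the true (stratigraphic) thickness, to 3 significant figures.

76.7 m

True thickness t = w · sin(dip) = 169 × sin 27°
t = 169 × 0.4540 = 76.724 m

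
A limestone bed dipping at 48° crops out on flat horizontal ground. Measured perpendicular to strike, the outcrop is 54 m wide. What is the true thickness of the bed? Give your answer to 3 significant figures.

True thickness t = w · sin(dip) = 54 × sin 48°
t = 54 × 0.7431 = 40.130 m

40.1 m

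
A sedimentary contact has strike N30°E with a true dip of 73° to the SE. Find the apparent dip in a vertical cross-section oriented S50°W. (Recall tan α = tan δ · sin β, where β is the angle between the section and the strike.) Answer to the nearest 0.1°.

48.2°

The section lies 20° from the strike.
tan α = tan 73° × sin 20° = 3.2709 × 0.3420 = 1.1187
α = arctan(1.1187) = 48.21°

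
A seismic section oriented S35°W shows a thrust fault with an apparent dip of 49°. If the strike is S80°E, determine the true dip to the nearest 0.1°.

The section is 65° from the strike.
tan δ = tan α / sin β = tan 49° / sin 65° = 1.1504 / 0.9063 = 1.2693
δ = arctan(1.2693) = 51.77°

51.8°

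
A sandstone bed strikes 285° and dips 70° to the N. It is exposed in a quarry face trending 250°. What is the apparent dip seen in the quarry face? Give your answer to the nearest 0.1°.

57.6°

The section lies 35° from the strike.
tan(apparent dip) = tan 70° · sin 35° = 1.5759
apparent dip = arctan 1.5759 = 57.60°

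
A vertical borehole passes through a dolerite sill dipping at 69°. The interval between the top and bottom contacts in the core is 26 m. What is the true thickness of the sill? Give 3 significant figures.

9.32 m

True thickness t = h · cos(dip) = 26 × cos 69°
t = 26 × 0.3584 = 9.318 m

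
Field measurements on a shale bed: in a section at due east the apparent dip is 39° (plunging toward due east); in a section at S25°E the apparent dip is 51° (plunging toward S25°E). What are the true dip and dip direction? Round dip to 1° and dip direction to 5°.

true dip 52°, dip direction 140°

Each apparent-dip line lies in the plane. As unit vectors (x east, y north, z up), v₁ plunges 39°→due east and v₂ plunges 51°→S25°E.
The plane normal is n = v₁ × v₂ ∝ (0.359, -0.437, 0.443).
tan δ = √(n_x²+n_y²)/n_z = 0.565/0.443, so δ = 51.9°.
Dip direction = atan2(0.359, -0.437) = 141° (azimuth of n's horizontal projection).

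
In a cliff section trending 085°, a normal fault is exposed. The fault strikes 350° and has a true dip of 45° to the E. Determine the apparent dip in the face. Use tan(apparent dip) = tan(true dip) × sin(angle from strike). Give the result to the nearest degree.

Angle between strike (350°) and section (085°): β = 85°.
tan α = tan 45° × sin 85° = 1.0000 × 0.9962 = 0.9962
apparent dip = arctan 0.9962 = 44.89°

45°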